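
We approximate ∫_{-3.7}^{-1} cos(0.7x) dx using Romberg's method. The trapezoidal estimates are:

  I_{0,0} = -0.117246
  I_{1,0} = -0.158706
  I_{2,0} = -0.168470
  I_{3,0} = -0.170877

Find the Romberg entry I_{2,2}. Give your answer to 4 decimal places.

Richardson extrapolation on the trapezoidal column (denominator 4−1=3):
I_{1,1} = -0.158706 + (-0.158706 − (-0.117246))/3 = -0.172526
I_{2,1} = -0.168470 + (-0.168470 − (-0.158706))/3 = -0.171725
I_{2,2} = -0.171725 + (-0.171725 − (-0.172526))/15 = -0.171672

-0.1717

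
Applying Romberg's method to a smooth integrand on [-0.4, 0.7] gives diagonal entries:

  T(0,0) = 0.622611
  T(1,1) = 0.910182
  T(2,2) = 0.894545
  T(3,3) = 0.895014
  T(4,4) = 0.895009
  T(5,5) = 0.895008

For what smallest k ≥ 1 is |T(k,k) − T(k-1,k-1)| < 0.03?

|T(1,1) − T(0,0)| = 0.287571 ≥ 0.03
|T(2,2) − T(1,1)| = 0.015637 < 0.03

k = 2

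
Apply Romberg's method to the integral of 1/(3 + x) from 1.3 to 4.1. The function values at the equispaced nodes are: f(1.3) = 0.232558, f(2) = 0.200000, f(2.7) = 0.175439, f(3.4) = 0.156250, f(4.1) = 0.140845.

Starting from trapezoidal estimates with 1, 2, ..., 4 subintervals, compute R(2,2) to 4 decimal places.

0.5015

R(0,0) (trapezoid, 1 panel, h=2.8000): 0.522764
R(1,0) (trapezoid, 2 panels, h=1.4000): 0.506997
R(2,0) (trapezoid, 4 panels, h=0.7000): 0.502873
R(1,1) = 0.506997 + (0.506997 − 0.522764)/3 = 0.501741
R(2,1) = 0.502873 + (0.502873 − 0.506997)/3 = 0.501498
R(2,2) = 0.501498 + (0.501498 − 0.501741)/15 = 0.501482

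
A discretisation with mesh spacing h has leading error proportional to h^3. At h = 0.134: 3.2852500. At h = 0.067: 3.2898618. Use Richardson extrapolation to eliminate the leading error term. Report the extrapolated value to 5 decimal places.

The leading error scales as h^3; refining by a factor of 2 reduces it by 2^3 = 8.
Extrapolated value = (8·A(h/2) − A(h)) / (8 − 1)
= (8·3.2898618 − 3.2852500) / 7
= 23.0336444 / 7 = 3.2905206

3.29052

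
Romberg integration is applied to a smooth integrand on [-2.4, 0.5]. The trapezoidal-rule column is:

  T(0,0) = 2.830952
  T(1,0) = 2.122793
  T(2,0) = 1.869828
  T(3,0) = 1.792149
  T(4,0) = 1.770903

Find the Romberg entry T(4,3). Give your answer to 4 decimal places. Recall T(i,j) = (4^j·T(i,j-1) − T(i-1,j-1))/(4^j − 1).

1.7636

Richardson extrapolation on the trapezoidal column (denominator 4−1=3):
T(2,1) = (4·1.869828 − 2.122793) / 3 = 1.785506
T(3,1) = (4·1.792149 − 1.869828) / 3 = 1.766256
T(4,1) = 1.770903 + (1.770903 − 1.792149)/3 = 1.763821
T(3,2) = (16·1.766256 − 1.785506) / 15 = 1.764973
T(4,2) = 1.763821 + (1.763821 − 1.766256)/15 = 1.763659
T(4,3) = (64·1.763659 − 1.764973) / 63 = 1.763638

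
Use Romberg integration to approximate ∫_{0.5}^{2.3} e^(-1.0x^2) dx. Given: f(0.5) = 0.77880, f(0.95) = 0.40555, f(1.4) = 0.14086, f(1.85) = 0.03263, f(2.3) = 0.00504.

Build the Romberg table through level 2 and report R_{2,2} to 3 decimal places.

0.424

R_{0,0} (trapezoid, 1 panel, h=1.8000): 0.70546
R_{1,0} (trapezoid, 2 panels, h=0.9000): 0.47950
R_{2,0} (trapezoid, 4 panels, h=0.4500): 0.43693
R_{1,1} = 0.47950 + (0.47950 − 0.70546)/3 = 0.40418
R_{2,1} = 0.43693 + (0.43693 − 0.47950)/3 = 0.42274
R_{2,2} = 0.42274 + (0.42274 − 0.40418)/15 = 0.42398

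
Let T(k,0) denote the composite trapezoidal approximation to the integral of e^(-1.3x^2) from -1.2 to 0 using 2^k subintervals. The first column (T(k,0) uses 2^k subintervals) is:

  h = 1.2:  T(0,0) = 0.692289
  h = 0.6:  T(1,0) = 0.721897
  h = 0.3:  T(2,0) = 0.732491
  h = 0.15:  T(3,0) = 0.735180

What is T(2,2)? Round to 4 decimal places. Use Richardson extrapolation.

0.7363

Richardson extrapolation on the trapezoidal column (denominator 4−1=3):
T(1,1) = 0.721897 + (0.721897 − 0.692289)/3 = 0.731766
T(2,1) = 0.732491 + (0.732491 − 0.721897)/3 = 0.736022
T(2,2) = 0.736022 + (0.736022 − 0.731766)/15 = 0.736306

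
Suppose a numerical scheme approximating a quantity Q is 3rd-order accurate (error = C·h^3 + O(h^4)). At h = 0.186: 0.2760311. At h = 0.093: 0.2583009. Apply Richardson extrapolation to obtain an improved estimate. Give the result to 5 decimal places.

0.25577

Extrapolated value = (8·A(h/2) − A(h)) / (8 − 1)
= (8·0.2583009 − 0.2760311) / 7
= 1.7903761 / 7 = 0.2557680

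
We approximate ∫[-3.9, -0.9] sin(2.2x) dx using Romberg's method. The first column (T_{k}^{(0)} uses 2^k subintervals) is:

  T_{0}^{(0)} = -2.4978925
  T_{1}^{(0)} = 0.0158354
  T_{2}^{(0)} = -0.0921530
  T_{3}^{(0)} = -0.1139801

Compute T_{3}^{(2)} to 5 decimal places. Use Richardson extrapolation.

-0.12080

Richardson extrapolation on the trapezoidal column (denominator 4−1=3):
T_{2}^{(1)} = (4·(-0.0921530) − 0.0158354) / 3 = -0.1281491
T_{3}^{(1)} = -0.1139801 + (-0.1139801 − (-0.0921530))/3 = -0.1212558
T_{3}^{(2)} = -0.1212558 + (-0.1212558 − (-0.1281491))/15 = -0.1207962
(Column j=1 coincides with Simpson's rule on the same nodes.)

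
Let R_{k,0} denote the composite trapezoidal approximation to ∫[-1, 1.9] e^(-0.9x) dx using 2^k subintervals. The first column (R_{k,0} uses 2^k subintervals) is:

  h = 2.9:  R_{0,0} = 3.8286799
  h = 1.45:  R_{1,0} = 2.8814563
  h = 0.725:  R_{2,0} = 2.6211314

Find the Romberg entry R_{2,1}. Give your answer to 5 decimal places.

2.53436

Richardson extrapolation on the trapezoidal column (denominator 4−1=3):
R_{2,1} = 2.6211314 + (2.6211314 − 2.8814563)/3 = 2.5343564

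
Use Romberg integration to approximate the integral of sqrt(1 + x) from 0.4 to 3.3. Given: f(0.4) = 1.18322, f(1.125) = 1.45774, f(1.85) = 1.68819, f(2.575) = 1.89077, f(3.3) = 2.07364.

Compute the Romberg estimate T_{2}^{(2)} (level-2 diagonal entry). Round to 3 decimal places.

4.840

T_{0}^{(0)} (trapezoid, 1 panel, h=2.9000): 4.72245
T_{1}^{(0)} (trapezoid, 2 panels, h=1.4500): 4.80910
T_{2}^{(0)} (trapezoid, 4 panels, h=0.7250): 4.83222
T_{1}^{(1)} = 4.80910 + (4.80910 − 4.72245)/3 = 4.83798
T_{2}^{(1)} = 4.83222 + (4.83222 − 4.80910)/3 = 4.83993
T_{2}^{(2)} = 4.83993 + (4.83993 − 4.83798)/15 = 4.84006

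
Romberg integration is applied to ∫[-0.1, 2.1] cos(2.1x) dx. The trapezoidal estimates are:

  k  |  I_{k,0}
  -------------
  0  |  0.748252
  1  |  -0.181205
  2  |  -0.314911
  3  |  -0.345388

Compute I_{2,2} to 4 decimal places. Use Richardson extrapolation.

-0.3507

Richardson extrapolation on the trapezoidal column (denominator 4−1=3):
I_{1,1} = (4·(-0.181205) − 0.748252) / 3 = -0.491024
I_{2,1} = -0.314911 + (-0.314911 − (-0.181205))/3 = -0.359480
I_{2,2} = -0.359480 + (-0.359480 − (-0.491024))/15 = -0.350710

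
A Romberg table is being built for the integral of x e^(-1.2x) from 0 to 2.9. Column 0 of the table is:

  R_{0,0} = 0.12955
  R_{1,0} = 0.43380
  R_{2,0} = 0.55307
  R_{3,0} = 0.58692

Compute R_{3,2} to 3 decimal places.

0.599

Richardson extrapolation on the trapezoidal column (denominator 4−1=3):
R_{2,1} = 0.55307 + (0.55307 − 0.43380)/3 = 0.59283
R_{3,1} = (4·0.58692 − 0.55307) / 3 = 0.59820
R_{3,2} = 0.59820 + (0.59820 − 0.59283)/15 = 0.59856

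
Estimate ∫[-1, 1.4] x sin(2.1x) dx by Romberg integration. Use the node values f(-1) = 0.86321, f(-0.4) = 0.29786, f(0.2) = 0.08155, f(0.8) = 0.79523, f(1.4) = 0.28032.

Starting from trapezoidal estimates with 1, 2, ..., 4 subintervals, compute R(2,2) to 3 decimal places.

R(0,0) (trapezoid, 1 panel, h=2.4000): 1.37224
R(1,0) (trapezoid, 2 panels, h=1.2000): 0.78398
R(2,0) (trapezoid, 4 panels, h=0.6000): 1.04784
R(1,1) = 0.78398 + (0.78398 − 1.37224)/3 = 0.58789
R(2,1) = 1.04784 + (1.04784 − 0.78398)/3 = 1.13579
R(2,2) = 1.13579 + (1.13579 − 0.58789)/15 = 1.17232

1.172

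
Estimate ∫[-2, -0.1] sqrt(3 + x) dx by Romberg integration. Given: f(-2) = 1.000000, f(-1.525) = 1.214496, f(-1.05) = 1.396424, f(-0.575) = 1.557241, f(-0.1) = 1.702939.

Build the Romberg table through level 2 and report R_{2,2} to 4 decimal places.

R_{0,0} (trapezoid, 1 panel, h=1.9000): 2.567792
R_{1,0} (trapezoid, 2 panels, h=0.9500): 2.610499
R_{2,0} (trapezoid, 4 panels, h=0.4750): 2.621824
R_{1,1} = 2.610499 + (2.610499 − 2.567792)/3 = 2.624735
R_{2,1} = 2.621824 + (2.621824 − 2.610499)/3 = 2.625599
R_{2,2} = 2.625599 + (2.625599 − 2.624735)/15 = 2.625657

2.6257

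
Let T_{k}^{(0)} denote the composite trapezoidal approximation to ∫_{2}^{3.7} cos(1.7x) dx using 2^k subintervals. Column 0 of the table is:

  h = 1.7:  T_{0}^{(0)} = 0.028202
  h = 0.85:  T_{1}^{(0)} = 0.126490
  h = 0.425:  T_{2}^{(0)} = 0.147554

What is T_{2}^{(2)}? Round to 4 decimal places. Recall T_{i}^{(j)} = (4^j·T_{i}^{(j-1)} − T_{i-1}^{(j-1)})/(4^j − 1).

0.1543

Richardson extrapolation on the trapezoidal column (denominator 4−1=3):
T_{1}^{(1)} = (4·0.126490 − 0.028202) / 3 = 0.159253
T_{2}^{(1)} = (4·0.147554 − 0.126490) / 3 = 0.154575
T_{2}^{(2)} = (16·0.154575 − 0.159253) / 15 = 0.154263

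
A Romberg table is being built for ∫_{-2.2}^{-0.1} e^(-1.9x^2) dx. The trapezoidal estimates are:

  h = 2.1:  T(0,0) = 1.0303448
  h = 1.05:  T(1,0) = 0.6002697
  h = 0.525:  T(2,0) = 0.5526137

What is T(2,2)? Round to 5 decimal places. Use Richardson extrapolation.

T(1,1) = (4·0.6002697 − 1.0303448) / 3 = 0.4569113
T(2,1) = (4·0.5526137 − 0.6002697) / 3 = 0.5367284
T(2,2) = 0.5367284 + (0.5367284 − 0.4569113)/15 = 0.5420495
(Column j=1 coincides with Simpson's rule on the same nodes.)

0.54205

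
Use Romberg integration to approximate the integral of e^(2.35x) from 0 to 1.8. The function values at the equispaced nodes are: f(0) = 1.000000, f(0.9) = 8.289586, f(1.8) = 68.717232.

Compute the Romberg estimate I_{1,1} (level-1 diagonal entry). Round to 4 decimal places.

I_{0,0} (trapezoid, 1 panel, h=1.8000): 62.745509
I_{1,0} (trapezoid, 2 panels, h=0.9000): 38.833382
I_{1,1} = 38.833382 + (38.833382 − 62.745509)/3 = 30.862673

30.8627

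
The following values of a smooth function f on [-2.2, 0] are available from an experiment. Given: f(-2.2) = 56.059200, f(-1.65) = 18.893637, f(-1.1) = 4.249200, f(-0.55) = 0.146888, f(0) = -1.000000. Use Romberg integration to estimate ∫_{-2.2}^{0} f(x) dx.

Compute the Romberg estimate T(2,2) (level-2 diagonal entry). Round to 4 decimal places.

25.5616

T(0,0) (trapezoid, 1 panel, h=2.2000): 60.565120
T(1,0) (trapezoid, 2 panels, h=1.1000): 34.956680
T(2,0) (trapezoid, 4 panels, h=0.5500): 27.950629
T(1,1) = 34.956680 + (34.956680 − 60.565120)/3 = 26.420533
T(2,1) = 27.950629 + (27.950629 − 34.956680)/3 = 25.615279
T(2,2) = 25.615279 + (25.615279 − 26.420533)/15 = 25.561595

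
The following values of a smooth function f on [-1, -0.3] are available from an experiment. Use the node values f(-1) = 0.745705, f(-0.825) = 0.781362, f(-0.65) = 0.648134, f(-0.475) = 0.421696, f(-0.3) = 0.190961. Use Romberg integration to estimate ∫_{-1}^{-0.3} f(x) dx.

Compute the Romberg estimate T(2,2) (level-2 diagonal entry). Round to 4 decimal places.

T(0,0) (trapezoid, 1 panel, h=0.7000): 0.327833
T(1,0) (trapezoid, 2 panels, h=0.3500): 0.390763
T(2,0) (trapezoid, 4 panels, h=0.1750): 0.405917
T(1,1) = 0.390763 + (0.390763 − 0.327833)/3 = 0.411740
T(2,1) = 0.405917 + (0.405917 − 0.390763)/3 = 0.410968
T(2,2) = 0.410968 + (0.410968 − 0.411740)/15 = 0.410917

0.4109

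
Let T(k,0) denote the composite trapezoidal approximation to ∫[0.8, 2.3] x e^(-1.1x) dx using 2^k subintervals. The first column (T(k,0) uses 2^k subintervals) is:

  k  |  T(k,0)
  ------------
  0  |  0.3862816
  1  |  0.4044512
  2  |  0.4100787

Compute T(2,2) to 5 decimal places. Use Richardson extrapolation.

0.41205

Richardson extrapolation on the trapezoidal column (denominator 4−1=3):
T(1,1) = 0.4044512 + (0.4044512 − 0.3862816)/3 = 0.4105077
T(2,1) = 0.4100787 + (0.4100787 − 0.4044512)/3 = 0.4119545
T(2,2) = 0.4119545 + (0.4119545 − 0.4105077)/15 = 0.4120510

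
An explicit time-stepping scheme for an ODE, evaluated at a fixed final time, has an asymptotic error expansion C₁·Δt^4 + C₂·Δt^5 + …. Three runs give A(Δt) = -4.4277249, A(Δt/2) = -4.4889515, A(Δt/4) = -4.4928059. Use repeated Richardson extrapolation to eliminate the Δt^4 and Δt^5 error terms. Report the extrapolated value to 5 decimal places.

-4.49306

First eliminate the Δt^4 term (factor 2^4 = 16):
  B₁ = (16·(-4.4889515) − (-4.4277249))/15 = -4.4930333
  B₂ = (16·(-4.4928059) − (-4.4889515))/15 = -4.4930629
Then eliminate the Δt^5 term (factor 2^5 = 32):
  (32·(-4.4930629) − (-4.4930333))/31 = -4.4930639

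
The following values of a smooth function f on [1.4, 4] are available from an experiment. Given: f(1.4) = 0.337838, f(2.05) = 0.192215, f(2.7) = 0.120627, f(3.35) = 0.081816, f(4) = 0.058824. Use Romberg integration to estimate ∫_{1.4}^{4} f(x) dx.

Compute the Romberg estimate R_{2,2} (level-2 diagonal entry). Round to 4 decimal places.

0.3754

R_{0,0} (trapezoid, 1 panel, h=2.6000): 0.515661
R_{1,0} (trapezoid, 2 panels, h=1.3000): 0.414645
R_{2,0} (trapezoid, 4 panels, h=0.6500): 0.385443
R_{1,1} = 0.414645 + (0.414645 − 0.515661)/3 = 0.380973
R_{2,1} = 0.385443 + (0.385443 − 0.414645)/3 = 0.375709
R_{2,2} = 0.375709 + (0.375709 − 0.380973)/15 = 0.375358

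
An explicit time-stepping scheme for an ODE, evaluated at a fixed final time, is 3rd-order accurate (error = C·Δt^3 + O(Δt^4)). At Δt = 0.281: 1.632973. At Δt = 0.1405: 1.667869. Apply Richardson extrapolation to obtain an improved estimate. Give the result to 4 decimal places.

The leading error scales as Δt^3; refining by a factor of 2 reduces it by 2^3 = 8.
Extrapolated value = (8·A(Δt/2) − A(Δt)) / (8 − 1)
= (8·1.667869 − 1.632973) / 7
= 11.709979 / 7 = 1.672854

1.6729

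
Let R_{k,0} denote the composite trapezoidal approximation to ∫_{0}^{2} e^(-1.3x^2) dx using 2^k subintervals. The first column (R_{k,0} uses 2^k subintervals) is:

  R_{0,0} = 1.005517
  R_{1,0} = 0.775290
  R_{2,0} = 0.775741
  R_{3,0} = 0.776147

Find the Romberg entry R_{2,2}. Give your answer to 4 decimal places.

0.7810

Richardson extrapolation on the trapezoidal column (denominator 4−1=3):
R_{1,1} = 0.775290 + (0.775290 − 1.005517)/3 = 0.698548
R_{2,1} = (4·0.775741 − 0.775290) / 3 = 0.775891
R_{2,2} = (16·0.775891 − 0.698548) / 15 = 0.781047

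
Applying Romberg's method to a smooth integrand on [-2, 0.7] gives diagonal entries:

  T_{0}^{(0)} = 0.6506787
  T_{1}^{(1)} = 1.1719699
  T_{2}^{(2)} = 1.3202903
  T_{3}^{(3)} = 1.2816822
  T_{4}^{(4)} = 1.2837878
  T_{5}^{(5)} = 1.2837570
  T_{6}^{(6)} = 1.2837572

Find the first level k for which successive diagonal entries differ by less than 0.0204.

|T_{1}^{(1)} − T_{0}^{(0)}| = 0.5212912 ≥ 0.0204
|T_{2}^{(2)} − T_{1}^{(1)}| = 0.1483204 ≥ 0.0204
|T_{3}^{(3)} − T_{2}^{(2)}| = 0.0386081 ≥ 0.0204
|T_{4}^{(4)} − T_{3}^{(3)}| = 0.0021056 < 0.0204

k = 4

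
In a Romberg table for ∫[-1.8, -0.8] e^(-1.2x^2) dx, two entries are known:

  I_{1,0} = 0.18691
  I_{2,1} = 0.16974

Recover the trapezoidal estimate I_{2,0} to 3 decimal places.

From I_{2,1} = (4·I_{2,0} − I_{1,0})/3, solve for I_{2,0}:
4·I_{2,0} = 3·0.16974 + 0.18691 = 0.69613
I_{2,0} = 0.17403

0.174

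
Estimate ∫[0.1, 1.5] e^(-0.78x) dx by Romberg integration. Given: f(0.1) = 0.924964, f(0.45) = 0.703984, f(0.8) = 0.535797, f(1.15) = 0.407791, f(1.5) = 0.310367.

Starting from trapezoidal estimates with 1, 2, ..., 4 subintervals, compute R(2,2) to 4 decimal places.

R(0,0) (trapezoid, 1 panel, h=1.4000): 0.864732
R(1,0) (trapezoid, 2 panels, h=0.7000): 0.807424
R(2,0) (trapezoid, 4 panels, h=0.3500): 0.792833
R(1,1) = 0.807424 + (0.807424 − 0.864732)/3 = 0.788321
R(2,1) = 0.792833 + (0.792833 − 0.807424)/3 = 0.787969
R(2,2) = 0.787969 + (0.787969 − 0.788321)/15 = 0.787946

0.7879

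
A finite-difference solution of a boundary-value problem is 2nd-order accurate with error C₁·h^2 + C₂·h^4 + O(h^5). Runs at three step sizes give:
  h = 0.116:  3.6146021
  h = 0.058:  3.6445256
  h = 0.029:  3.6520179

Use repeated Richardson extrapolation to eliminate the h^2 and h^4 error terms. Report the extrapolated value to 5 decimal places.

First eliminate the h^2 term (factor 2^2 = 4):
  B₁ = (4·3.6445256 − 3.6146021)/3 = 3.6545001
  B₂ = (4·3.6520179 − 3.6445256)/3 = 3.6545153
Then eliminate the h^4 term (factor 2^4 = 16):
  (16·3.6545153 − 3.6545001)/15 = 3.6545163

3.65452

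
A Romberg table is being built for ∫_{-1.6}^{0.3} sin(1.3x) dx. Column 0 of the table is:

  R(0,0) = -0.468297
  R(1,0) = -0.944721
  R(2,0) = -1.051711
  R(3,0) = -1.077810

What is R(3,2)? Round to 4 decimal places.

Richardson extrapolation on the trapezoidal column (denominator 4−1=3):
R(2,1) = (4·(-1.051711) − (-0.944721)) / 3 = -1.087374
R(3,1) = (4·(-1.077810) − (-1.051711)) / 3 = -1.086510
R(3,2) = -1.086510 + (-1.086510 − (-1.087374))/15 = -1.086452
(Column j=1 coincides with Simpson's rule on the same nodes.)

-1.0865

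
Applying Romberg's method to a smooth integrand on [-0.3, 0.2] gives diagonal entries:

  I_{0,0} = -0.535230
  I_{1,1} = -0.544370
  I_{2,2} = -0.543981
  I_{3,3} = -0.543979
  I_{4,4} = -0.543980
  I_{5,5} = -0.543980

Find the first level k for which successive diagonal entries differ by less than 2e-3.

k = 2

|I_{1,1} − I_{0,0}| = 0.009140 ≥ 2e-3
|I_{2,2} − I_{1,1}| = 0.000389 < 2e-3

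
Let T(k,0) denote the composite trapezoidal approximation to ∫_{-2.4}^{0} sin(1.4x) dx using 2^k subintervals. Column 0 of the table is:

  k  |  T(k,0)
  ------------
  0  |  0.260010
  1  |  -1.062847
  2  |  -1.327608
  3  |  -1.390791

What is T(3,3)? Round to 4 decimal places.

Richardson extrapolation on the trapezoidal column (denominator 4−1=3):
T(1,1) = -1.062847 + (-1.062847 − 0.260010)/3 = -1.503799
T(2,1) = (4·(-1.327608) − (-1.062847)) / 3 = -1.415862
T(3,1) = (4·(-1.390791) − (-1.327608)) / 3 = -1.411852
T(2,2) = -1.415862 + (-1.415862 − (-1.503799))/15 = -1.410000
T(3,2) = (16·(-1.411852) − (-1.415862)) / 15 = -1.411585
T(3,3) = (64·(-1.411585) − (-1.410000)) / 63 = -1.411610

-1.4116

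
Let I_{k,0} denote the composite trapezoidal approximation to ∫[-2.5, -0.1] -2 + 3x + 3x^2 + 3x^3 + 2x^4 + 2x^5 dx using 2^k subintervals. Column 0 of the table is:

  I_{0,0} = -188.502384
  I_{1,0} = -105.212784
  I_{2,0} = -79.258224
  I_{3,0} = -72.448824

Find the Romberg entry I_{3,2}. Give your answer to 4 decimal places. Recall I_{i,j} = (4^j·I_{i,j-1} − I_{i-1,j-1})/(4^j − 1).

-70.1505

Richardson extrapolation on the trapezoidal column (denominator 4−1=3):
I_{2,1} = -79.258224 + (-79.258224 − (-105.212784))/3 = -70.606704
I_{3,1} = (4·(-72.448824) − (-79.258224)) / 3 = -70.179024
I_{3,2} = (16·(-70.179024) − (-70.606704)) / 15 = -70.150512
(Column j=1 coincides with Simpson's rule on the same nodes.)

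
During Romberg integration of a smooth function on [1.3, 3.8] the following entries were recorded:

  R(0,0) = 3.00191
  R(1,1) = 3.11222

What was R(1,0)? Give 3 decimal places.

From R(1,1) = (4·R(1,0) − R(0,0))/3, solve for R(1,0):
4·R(1,0) = 3·3.11222 + 3.00191 = 12.33857
R(1,0) = 3.08464

3.085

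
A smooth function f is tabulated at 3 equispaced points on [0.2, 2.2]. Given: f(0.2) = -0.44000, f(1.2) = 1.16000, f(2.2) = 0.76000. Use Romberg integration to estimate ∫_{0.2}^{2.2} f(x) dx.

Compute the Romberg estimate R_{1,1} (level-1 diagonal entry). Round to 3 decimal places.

R_{0,0} (trapezoid, 1 panel, h=2.0000): 0.32000
R_{1,0} (trapezoid, 2 panels, h=1.0000): 1.32000
R_{1,1} = 1.32000 + (1.32000 − 0.32000)/3 = 1.65333

1.653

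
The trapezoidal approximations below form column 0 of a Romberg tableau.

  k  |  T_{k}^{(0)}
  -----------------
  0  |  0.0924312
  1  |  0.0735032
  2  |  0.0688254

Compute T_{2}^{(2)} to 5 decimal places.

0.06727

Richardson extrapolation on the trapezoidal column (denominator 4−1=3):
T_{1}^{(1)} = 0.0735032 + (0.0735032 − 0.0924312)/3 = 0.0671939
T_{2}^{(1)} = (4·0.0688254 − 0.0735032) / 3 = 0.0672661
T_{2}^{(2)} = (16·0.0672661 − 0.0671939) / 15 = 0.0672709
(Column j=1 coincides with Simpson's rule on the same nodes.)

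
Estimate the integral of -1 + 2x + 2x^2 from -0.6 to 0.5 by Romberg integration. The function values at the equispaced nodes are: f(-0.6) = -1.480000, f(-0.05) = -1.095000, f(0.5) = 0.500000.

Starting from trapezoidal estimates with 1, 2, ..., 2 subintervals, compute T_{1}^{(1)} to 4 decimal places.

T_{0}^{(0)} (trapezoid, 1 panel, h=1.1000): -0.539000
T_{1}^{(0)} (trapezoid, 2 panels, h=0.5500): -0.871750
T_{1}^{(1)} = -0.871750 + (-0.871750 − (-0.539000))/3 = -0.982667

-0.9827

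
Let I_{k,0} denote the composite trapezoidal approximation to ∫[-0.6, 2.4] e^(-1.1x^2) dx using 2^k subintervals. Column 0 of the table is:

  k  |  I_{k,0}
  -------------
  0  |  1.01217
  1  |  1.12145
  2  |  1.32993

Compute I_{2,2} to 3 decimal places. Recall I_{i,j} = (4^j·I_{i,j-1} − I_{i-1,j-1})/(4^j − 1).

1.416

I_{1,1} = 1.12145 + (1.12145 − 1.01217)/3 = 1.15788
I_{2,1} = 1.32993 + (1.32993 − 1.12145)/3 = 1.39942
I_{2,2} = (16·1.39942 − 1.15788) / 15 = 1.41552
(Column j=1 coincides with Simpson's rule on the same nodes.)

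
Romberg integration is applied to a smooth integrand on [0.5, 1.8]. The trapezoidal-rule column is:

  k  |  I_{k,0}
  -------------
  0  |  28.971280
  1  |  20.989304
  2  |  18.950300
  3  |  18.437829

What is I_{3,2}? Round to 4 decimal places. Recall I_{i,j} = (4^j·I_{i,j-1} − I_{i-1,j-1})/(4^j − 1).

18.2668

Richardson extrapolation on the trapezoidal column (denominator 4−1=3):
I_{2,1} = (4·18.950300 − 20.989304) / 3 = 18.270632
I_{3,1} = (4·18.437829 − 18.950300) / 3 = 18.267005
I_{3,2} = 18.267005 + (18.267005 − 18.270632)/15 = 18.266763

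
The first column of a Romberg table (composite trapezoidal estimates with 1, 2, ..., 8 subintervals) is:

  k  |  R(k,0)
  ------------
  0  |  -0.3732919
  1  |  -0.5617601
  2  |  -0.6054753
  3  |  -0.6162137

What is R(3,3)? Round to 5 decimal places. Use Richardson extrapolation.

R(1,1) = (4·(-0.5617601) − (-0.3732919)) / 3 = -0.6245828
R(2,1) = -0.6054753 + (-0.6054753 − (-0.5617601))/3 = -0.6200470
R(3,1) = -0.6162137 + (-0.6162137 − (-0.6054753))/3 = -0.6197932
R(2,2) = (16·(-0.6200470) − (-0.6245828)) / 15 = -0.6197446
R(3,2) = -0.6197932 + (-0.6197932 − (-0.6200470))/15 = -0.6197763
R(3,3) = (64·(-0.6197763) − (-0.6197446)) / 63 = -0.6197768
(Column j=1 coincides with Simpson's rule on the same nodes.)

-0.61978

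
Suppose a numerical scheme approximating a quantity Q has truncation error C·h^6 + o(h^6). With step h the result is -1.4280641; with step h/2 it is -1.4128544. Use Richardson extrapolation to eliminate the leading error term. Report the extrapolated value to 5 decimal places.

The leading error scales as h^6; refining by a factor of 2 reduces it by 2^6 = 64.
Extrapolated value = (64·A(h/2) − A(h)) / (64 − 1)
= (64·(-1.4128544) − (-1.4280641)) / 63
= -88.9946175 / 63 = -1.4126130

-1.41261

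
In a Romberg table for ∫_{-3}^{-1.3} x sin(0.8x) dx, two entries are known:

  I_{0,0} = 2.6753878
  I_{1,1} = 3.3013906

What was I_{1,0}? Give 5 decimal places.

3.14489

From I_{1,1} = (4·I_{1,0} − I_{0,0})/3, solve for I_{1,0}:
4·I_{1,0} = 3·3.3013906 + 2.6753878 = 12.5795596
I_{1,0} = 3.1448899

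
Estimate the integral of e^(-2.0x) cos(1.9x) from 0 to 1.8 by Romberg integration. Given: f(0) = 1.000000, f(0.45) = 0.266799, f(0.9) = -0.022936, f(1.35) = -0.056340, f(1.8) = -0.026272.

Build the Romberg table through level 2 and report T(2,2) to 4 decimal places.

0.2655

T(0,0) (trapezoid, 1 panel, h=1.8000): 0.876355
T(1,0) (trapezoid, 2 panels, h=0.9000): 0.417535
T(2,0) (trapezoid, 4 panels, h=0.4500): 0.303474
T(1,1) = 0.417535 + (0.417535 − 0.876355)/3 = 0.264595
T(2,1) = 0.303474 + (0.303474 − 0.417535)/3 = 0.265454
T(2,2) = 0.265454 + (0.265454 − 0.264595)/15 = 0.265511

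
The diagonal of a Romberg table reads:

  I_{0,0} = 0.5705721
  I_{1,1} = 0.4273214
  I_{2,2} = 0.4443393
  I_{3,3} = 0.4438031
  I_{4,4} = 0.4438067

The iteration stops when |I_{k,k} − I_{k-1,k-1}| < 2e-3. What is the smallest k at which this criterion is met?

|I_{1,1} − I_{0,0}| = 0.1432507 ≥ 2e-3
|I_{2,2} − I_{1,1}| = 0.0170179 ≥ 2e-3
|I_{3,3} − I_{2,2}| = 0.0005362 < 2e-3

k = 3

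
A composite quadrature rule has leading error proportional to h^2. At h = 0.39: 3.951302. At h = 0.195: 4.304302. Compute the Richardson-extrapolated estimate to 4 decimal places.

4.4220

Extrapolated value = (4·A(h/2) − A(h)) / (4 − 1)
= (4·4.304302 − 3.951302) / 3
= 13.265906 / 3 = 4.421969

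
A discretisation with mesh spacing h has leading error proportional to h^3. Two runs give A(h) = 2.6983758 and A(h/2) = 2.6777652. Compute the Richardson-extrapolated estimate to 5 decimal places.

Extrapolated value = (8·A(h/2) − A(h)) / (8 − 1)
= (8·2.6777652 − 2.6983758) / 7
= 18.7237458 / 7 = 2.6748208

2.67482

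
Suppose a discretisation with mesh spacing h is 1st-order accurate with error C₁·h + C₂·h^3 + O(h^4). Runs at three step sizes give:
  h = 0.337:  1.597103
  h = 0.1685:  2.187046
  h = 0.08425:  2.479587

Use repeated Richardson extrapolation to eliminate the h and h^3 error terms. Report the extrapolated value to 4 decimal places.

First eliminate the h term (factor 2^1 = 2):
  B₁ = (2·2.187046 − 1.597103)/1 = 2.776989
  B₂ = (2·2.479587 − 2.187046)/1 = 2.772128
Then eliminate the h^3 term (factor 2^3 = 8):
  (8·2.772128 − 2.776989)/7 = 2.771434

2.7714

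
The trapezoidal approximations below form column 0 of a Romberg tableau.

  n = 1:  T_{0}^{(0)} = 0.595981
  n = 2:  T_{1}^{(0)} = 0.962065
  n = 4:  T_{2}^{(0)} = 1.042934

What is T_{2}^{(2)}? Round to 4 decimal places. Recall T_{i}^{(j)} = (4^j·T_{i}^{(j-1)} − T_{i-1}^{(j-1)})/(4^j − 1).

1.0689

T_{1}^{(1)} = (4·0.962065 − 0.595981) / 3 = 1.084093
T_{2}^{(1)} = 1.042934 + (1.042934 − 0.962065)/3 = 1.069890
T_{2}^{(2)} = 1.069890 + (1.069890 − 1.084093)/15 = 1.068943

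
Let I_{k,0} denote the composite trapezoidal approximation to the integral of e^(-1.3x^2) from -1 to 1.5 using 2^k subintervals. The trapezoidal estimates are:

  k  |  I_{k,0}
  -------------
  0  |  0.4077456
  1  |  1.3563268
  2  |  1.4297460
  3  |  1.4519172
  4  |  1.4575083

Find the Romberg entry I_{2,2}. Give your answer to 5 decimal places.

1.43967

Richardson extrapolation on the trapezoidal column (denominator 4−1=3):
I_{1,1} = 1.3563268 + (1.3563268 − 0.4077456)/3 = 1.6725205
I_{2,1} = 1.4297460 + (1.4297460 − 1.3563268)/3 = 1.4542191
I_{2,2} = 1.4542191 + (1.4542191 − 1.6725205)/15 = 1.4396657
(Column j=1 coincides with Simpson's rule on the same nodes.)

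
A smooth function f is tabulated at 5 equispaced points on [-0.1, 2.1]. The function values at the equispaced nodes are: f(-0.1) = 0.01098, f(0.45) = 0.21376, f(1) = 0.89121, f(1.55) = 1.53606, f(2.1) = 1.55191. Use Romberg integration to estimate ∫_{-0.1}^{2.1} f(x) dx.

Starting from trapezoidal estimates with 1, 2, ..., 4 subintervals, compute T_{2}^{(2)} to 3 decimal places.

1.898

T_{0}^{(0)} (trapezoid, 1 panel, h=2.2000): 1.71918
T_{1}^{(0)} (trapezoid, 2 panels, h=1.1000): 1.83992
T_{2}^{(0)} (trapezoid, 4 panels, h=0.5500): 1.88236
T_{1}^{(1)} = 1.83992 + (1.83992 − 1.71918)/3 = 1.88017
T_{2}^{(1)} = 1.88236 + (1.88236 − 1.83992)/3 = 1.89651
T_{2}^{(2)} = 1.89651 + (1.89651 − 1.88017)/15 = 1.89760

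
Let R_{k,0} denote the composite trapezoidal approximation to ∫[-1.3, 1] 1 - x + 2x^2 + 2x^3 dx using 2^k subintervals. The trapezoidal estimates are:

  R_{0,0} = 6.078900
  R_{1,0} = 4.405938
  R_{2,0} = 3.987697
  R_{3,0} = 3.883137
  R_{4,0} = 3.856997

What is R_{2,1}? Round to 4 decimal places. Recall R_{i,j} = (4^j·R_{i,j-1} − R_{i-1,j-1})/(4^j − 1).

3.8483

R_{2,1} = 3.987697 + (3.987697 − 4.405938)/3 = 3.848283
(Column j=1 coincides with Simpson's rule on the same nodes.)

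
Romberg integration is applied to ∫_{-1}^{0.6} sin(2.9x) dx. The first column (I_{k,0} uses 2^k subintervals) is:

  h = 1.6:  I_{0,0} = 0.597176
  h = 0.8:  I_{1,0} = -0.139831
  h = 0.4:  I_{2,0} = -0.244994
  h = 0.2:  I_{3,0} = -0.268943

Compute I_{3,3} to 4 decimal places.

-0.2768

Richardson extrapolation on the trapezoidal column (denominator 4−1=3):
I_{1,1} = (4·(-0.139831) − 0.597176) / 3 = -0.385500
I_{2,1} = (4·(-0.244994) − (-0.139831)) / 3 = -0.280048
I_{3,1} = (4·(-0.268943) − (-0.244994)) / 3 = -0.276926
I_{2,2} = (16·(-0.280048) − (-0.385500)) / 15 = -0.273018
I_{3,2} = -0.276926 + (-0.276926 − (-0.280048))/15 = -0.276718
I_{3,3} = -0.276718 + (-0.276718 − (-0.273018))/63 = -0.276777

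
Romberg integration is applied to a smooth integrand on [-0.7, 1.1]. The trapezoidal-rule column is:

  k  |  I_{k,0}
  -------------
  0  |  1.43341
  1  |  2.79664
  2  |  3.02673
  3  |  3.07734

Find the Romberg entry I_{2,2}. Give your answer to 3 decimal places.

I_{1,1} = 2.79664 + (2.79664 − 1.43341)/3 = 3.25105
I_{2,1} = 3.02673 + (3.02673 − 2.79664)/3 = 3.10343
I_{2,2} = 3.10343 + (3.10343 − 3.25105)/15 = 3.09359

3.094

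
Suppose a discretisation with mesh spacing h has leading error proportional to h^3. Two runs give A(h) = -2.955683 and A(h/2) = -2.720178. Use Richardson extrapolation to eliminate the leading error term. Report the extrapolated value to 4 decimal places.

-2.6865

The leading error scales as h^3; refining by a factor of 2 reduces it by 2^3 = 8.
Extrapolated value = (8·A(h/2) − A(h)) / (8 − 1)
= (8·(-2.720178) − (-2.955683)) / 7
= -18.805741 / 7 = -2.686534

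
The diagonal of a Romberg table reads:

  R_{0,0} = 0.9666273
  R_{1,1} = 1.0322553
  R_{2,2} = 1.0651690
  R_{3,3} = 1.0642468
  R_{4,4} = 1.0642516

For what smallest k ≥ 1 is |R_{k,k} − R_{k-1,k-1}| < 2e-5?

|R_{1,1} − R_{0,0}| = 0.0656280 ≥ 2e-5
|R_{2,2} − R_{1,1}| = 0.0329137 ≥ 2e-5
|R_{3,3} − R_{2,2}| = 0.0009222 ≥ 2e-5
|R_{4,4} − R_{3,3}| = 0.0000048 < 2e-5

k = 4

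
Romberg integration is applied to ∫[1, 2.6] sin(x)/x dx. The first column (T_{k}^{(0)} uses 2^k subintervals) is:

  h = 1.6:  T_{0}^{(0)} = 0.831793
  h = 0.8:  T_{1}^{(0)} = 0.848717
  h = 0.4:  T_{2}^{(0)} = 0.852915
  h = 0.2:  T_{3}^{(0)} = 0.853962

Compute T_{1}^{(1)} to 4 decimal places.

0.8544

Richardson extrapolation on the trapezoidal column (denominator 4−1=3):
T_{1}^{(1)} = 0.848717 + (0.848717 − 0.831793)/3 = 0.854358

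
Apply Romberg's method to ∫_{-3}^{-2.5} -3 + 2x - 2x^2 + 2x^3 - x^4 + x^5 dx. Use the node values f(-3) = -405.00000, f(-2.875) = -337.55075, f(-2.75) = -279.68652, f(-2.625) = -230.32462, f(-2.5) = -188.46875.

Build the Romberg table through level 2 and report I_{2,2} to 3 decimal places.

-142.681

I_{0,0} (trapezoid, 1 panel, h=0.5000): -148.36719
I_{1,0} (trapezoid, 2 panels, h=0.2500): -144.10522
I_{2,0} (trapezoid, 4 panels, h=0.1250): -143.03703
I_{1,1} = -144.10522 + (-144.10522 − (-148.36719))/3 = -142.68456
I_{2,1} = -143.03703 + (-143.03703 − (-144.10522))/3 = -142.68097
I_{2,2} = -142.68097 + (-142.68097 − (-142.68456))/15 = -142.68073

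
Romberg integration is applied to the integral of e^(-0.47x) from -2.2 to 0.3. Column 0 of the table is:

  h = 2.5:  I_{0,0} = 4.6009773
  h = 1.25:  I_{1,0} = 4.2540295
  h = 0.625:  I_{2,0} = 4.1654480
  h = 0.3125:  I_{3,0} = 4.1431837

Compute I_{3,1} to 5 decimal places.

4.13576

Richardson extrapolation on the trapezoidal column (denominator 4−1=3):
I_{3,1} = (4·4.1431837 − 4.1654480) / 3 = 4.1357623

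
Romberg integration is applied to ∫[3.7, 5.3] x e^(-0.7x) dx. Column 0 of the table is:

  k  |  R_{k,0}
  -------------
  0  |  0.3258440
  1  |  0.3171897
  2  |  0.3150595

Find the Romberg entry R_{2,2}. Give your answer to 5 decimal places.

0.31435

R_{1,1} = (4·0.3171897 − 0.3258440) / 3 = 0.3143049
R_{2,1} = (4·0.3150595 − 0.3171897) / 3 = 0.3143494
R_{2,2} = 0.3143494 + (0.3143494 − 0.3143049)/15 = 0.3143524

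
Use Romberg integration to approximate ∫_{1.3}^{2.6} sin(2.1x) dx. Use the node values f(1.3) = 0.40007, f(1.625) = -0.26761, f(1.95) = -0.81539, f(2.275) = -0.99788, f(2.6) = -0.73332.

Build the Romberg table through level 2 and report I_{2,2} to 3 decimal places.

I_{0,0} (trapezoid, 1 panel, h=1.3000): -0.21661
I_{1,0} (trapezoid, 2 panels, h=0.6500): -0.63831
I_{2,0} (trapezoid, 4 panels, h=0.3250): -0.73044
I_{1,1} = -0.63831 + (-0.63831 − (-0.21661))/3 = -0.77888
I_{2,1} = -0.73044 + (-0.73044 − (-0.63831))/3 = -0.76115
I_{2,2} = -0.76115 + (-0.76115 − (-0.77888))/15 = -0.75997

-0.760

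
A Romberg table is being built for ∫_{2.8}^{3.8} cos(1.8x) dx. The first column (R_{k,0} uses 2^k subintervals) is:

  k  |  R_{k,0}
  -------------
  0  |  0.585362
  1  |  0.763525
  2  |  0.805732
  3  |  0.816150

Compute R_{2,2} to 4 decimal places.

Richardson extrapolation on the trapezoidal column (denominator 4−1=3):
R_{1,1} = (4·0.763525 − 0.585362) / 3 = 0.822913
R_{2,1} = (4·0.805732 − 0.763525) / 3 = 0.819801
R_{2,2} = 0.819801 + (0.819801 − 0.822913)/15 = 0.819594

0.8196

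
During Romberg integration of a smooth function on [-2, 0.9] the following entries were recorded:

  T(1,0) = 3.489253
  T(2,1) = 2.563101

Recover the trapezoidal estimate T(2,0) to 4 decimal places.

From T(2,1) = (4·T(2,0) − T(1,0))/3, solve for T(2,0):
4·T(2,0) = 3·2.563101 + 3.489253 = 11.178556
T(2,0) = 2.794639

2.7946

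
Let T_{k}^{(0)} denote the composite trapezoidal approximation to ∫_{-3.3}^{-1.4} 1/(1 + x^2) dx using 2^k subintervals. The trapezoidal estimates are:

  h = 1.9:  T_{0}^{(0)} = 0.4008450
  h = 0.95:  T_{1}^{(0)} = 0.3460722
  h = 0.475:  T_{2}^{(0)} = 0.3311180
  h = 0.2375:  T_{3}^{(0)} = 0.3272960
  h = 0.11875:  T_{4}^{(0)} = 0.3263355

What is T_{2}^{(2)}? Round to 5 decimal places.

0.32602

Richardson extrapolation on the trapezoidal column (denominator 4−1=3):
T_{1}^{(1)} = (4·0.3460722 − 0.4008450) / 3 = 0.3278146
T_{2}^{(1)} = 0.3311180 + (0.3311180 − 0.3460722)/3 = 0.3261333
T_{2}^{(2)} = 0.3261333 + (0.3261333 − 0.3278146)/15 = 0.3260212
(Column j=1 coincides with Simpson's rule on the same nodes.)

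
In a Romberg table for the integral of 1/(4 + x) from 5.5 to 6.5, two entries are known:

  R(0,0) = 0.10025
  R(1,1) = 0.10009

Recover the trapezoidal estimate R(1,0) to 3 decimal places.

From R(1,1) = (4·R(1,0) − R(0,0))/3, solve for R(1,0):
4·R(1,0) = 3·0.10009 + 0.10025 = 0.40052
R(1,0) = 0.10013

0.100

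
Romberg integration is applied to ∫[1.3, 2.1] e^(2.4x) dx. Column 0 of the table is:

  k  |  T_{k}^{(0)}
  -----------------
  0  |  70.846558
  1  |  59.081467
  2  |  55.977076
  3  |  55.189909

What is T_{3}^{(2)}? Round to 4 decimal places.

Richardson extrapolation on the trapezoidal column (denominator 4−1=3):
T_{2}^{(1)} = (4·55.977076 − 59.081467) / 3 = 54.942279
T_{3}^{(1)} = (4·55.189909 − 55.977076) / 3 = 54.927520
T_{3}^{(2)} = (16·54.927520 − 54.942279) / 15 = 54.926536

54.9265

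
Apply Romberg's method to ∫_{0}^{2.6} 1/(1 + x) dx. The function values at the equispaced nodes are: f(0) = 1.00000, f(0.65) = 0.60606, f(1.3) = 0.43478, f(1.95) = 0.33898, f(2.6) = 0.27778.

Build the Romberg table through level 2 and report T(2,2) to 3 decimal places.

1.283

T(0,0) (trapezoid, 1 panel, h=2.6000): 1.66111
T(1,0) (trapezoid, 2 panels, h=1.3000): 1.39577
T(2,0) (trapezoid, 4 panels, h=0.6500): 1.31216
T(1,1) = 1.39577 + (1.39577 − 1.66111)/3 = 1.30732
T(2,1) = 1.31216 + (1.31216 − 1.39577)/3 = 1.28429
T(2,2) = 1.28429 + (1.28429 − 1.30732)/15 = 1.28275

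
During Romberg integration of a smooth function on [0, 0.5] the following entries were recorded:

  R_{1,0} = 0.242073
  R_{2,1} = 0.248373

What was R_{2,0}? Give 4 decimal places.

From R_{2,1} = (4·R_{2,0} − R_{1,0})/3, solve for R_{2,0}:
4·R_{2,0} = 3·0.248373 + 0.242073 = 0.987192
R_{2,0} = 0.246798

0.2468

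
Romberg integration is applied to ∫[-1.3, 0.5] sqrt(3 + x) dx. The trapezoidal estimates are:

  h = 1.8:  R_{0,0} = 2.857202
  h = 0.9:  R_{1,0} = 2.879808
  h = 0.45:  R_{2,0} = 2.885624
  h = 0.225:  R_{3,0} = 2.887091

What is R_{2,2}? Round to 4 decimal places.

Richardson extrapolation on the trapezoidal column (denominator 4−1=3):
R_{1,1} = 2.879808 + (2.879808 − 2.857202)/3 = 2.887343
R_{2,1} = 2.885624 + (2.885624 − 2.879808)/3 = 2.887563
R_{2,2} = (16·2.887563 − 2.887343) / 15 = 2.887578

2.8876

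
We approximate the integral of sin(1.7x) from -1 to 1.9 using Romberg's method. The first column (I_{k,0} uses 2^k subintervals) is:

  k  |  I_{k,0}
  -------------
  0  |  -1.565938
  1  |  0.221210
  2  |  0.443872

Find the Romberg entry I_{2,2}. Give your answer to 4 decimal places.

Richardson extrapolation on the trapezoidal column (denominator 4−1=3):
I_{1,1} = (4·0.221210 − (-1.565938)) / 3 = 0.816926
I_{2,1} = 0.443872 + (0.443872 − 0.221210)/3 = 0.518093
I_{2,2} = 0.518093 + (0.518093 − 0.816926)/15 = 0.498171
(Column j=1 coincides with Simpson's rule on the same nodes.)

0.4982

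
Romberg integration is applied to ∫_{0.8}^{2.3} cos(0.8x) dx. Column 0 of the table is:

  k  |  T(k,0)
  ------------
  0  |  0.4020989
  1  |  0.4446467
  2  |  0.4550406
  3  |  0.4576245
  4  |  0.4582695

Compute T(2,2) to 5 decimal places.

0.45848

Richardson extrapolation on the trapezoidal column (denominator 4−1=3):
T(1,1) = 0.4446467 + (0.4446467 − 0.4020989)/3 = 0.4588293
T(2,1) = 0.4550406 + (0.4550406 − 0.4446467)/3 = 0.4585052
T(2,2) = (16·0.4585052 − 0.4588293) / 15 = 0.4584836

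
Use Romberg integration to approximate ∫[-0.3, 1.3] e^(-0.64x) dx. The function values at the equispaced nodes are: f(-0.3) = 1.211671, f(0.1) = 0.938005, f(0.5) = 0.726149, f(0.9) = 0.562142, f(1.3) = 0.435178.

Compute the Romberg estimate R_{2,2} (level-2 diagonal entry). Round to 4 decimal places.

R_{0,0} (trapezoid, 1 panel, h=1.6000): 1.317479
R_{1,0} (trapezoid, 2 panels, h=0.8000): 1.239659
R_{2,0} (trapezoid, 4 panels, h=0.4000): 1.219888
R_{1,1} = 1.239659 + (1.239659 − 1.317479)/3 = 1.213719
R_{2,1} = 1.219888 + (1.219888 − 1.239659)/3 = 1.213298
R_{2,2} = 1.213298 + (1.213298 − 1.213719)/15 = 1.213270

1.2133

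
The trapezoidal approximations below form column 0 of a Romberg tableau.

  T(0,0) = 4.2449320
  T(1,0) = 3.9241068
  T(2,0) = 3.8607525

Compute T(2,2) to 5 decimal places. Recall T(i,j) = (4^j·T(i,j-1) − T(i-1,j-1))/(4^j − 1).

Richardson extrapolation on the trapezoidal column (denominator 4−1=3):
T(1,1) = (4·3.9241068 − 4.2449320) / 3 = 3.8171651
T(2,1) = (4·3.8607525 − 3.9241068) / 3 = 3.8396344
T(2,2) = 3.8396344 + (3.8396344 − 3.8171651)/15 = 3.8411324

3.84113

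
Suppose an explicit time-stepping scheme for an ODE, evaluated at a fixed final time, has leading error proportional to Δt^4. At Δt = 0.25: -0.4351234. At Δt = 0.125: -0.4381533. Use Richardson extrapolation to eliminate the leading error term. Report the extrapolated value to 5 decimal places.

-0.43836

Extrapolated value = (16·A(Δt/2) − A(Δt)) / (16 − 1)
= (16·(-0.4381533) − (-0.4351234)) / 15
= -6.5753294 / 15 = -0.4383553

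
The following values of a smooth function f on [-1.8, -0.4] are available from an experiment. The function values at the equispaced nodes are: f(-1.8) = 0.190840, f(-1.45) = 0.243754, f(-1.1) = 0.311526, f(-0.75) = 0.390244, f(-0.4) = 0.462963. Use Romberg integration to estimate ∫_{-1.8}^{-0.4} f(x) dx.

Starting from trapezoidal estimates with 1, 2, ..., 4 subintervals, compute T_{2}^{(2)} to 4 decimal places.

0.4449

T_{0}^{(0)} (trapezoid, 1 panel, h=1.4000): 0.457662
T_{1}^{(0)} (trapezoid, 2 panels, h=0.7000): 0.446899
T_{2}^{(0)} (trapezoid, 4 panels, h=0.3500): 0.445349
T_{1}^{(1)} = 0.446899 + (0.446899 − 0.457662)/3 = 0.443311
T_{2}^{(1)} = 0.445349 + (0.445349 − 0.446899)/3 = 0.444832
T_{2}^{(2)} = 0.444832 + (0.444832 − 0.443311)/15 = 0.444933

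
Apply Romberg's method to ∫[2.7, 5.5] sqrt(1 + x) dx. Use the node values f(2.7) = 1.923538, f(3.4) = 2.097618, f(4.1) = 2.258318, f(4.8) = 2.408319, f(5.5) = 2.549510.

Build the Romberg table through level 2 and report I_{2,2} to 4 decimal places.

I_{0,0} (trapezoid, 1 panel, h=2.8000): 6.262267
I_{1,0} (trapezoid, 2 panels, h=1.4000): 6.292779
I_{2,0} (trapezoid, 4 panels, h=0.7000): 6.300545
I_{1,1} = 6.292779 + (6.292779 − 6.262267)/3 = 6.302950
I_{2,1} = 6.300545 + (6.300545 − 6.292779)/3 = 6.303134
I_{2,2} = 6.303134 + (6.303134 − 6.302950)/15 = 6.303146

6.3031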